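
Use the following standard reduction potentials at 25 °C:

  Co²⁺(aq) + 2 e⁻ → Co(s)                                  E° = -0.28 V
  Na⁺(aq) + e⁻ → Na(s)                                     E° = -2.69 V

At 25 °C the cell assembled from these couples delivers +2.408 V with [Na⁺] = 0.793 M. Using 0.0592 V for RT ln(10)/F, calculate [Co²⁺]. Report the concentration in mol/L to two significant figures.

0.54 M

Co²⁺/Co is the cathode, Na⁺/Na the anode: E°cell = +2.41 V, n = 2.
Overall reaction: Co²⁺(aq) + 2 Na(s) → Co(s) + 2 Na⁺(aq); Q = [Na⁺]^2/[Co²⁺]^1.
From E = E° − (0.0592/n) log Q: log Q = (E° − E)·n/0.0592 = (+2.41 − (+2.408))·2/0.0592 = 0.0676.
So 1·log[Co²⁺] = 2·log(0.793) − log Q = -0.2015 − (0.0676) = -0.2691; [Co²⁺] = 10^(-0.2691) ≈ 0.54 M.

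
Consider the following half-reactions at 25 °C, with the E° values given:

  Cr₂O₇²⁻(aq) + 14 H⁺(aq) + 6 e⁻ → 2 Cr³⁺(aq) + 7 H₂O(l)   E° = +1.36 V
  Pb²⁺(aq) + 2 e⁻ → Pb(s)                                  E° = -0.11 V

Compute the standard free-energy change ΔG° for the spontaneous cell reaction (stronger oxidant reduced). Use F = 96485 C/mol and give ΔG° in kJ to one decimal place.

-851.0 kJ

Cr₂O₇²⁻/Cr³⁺ (E° = +1.36 V) is the cathode; Pb²⁺/Pb (E° = -0.11 V) is the anode, so E°cell = +1.47 V.
Balancing electrons gives n = 6 (lcm of 6 and 2).
ΔG° = −nFE° = −(6)(96485)(+1.47) = -850,998 J = -851.0 kJ.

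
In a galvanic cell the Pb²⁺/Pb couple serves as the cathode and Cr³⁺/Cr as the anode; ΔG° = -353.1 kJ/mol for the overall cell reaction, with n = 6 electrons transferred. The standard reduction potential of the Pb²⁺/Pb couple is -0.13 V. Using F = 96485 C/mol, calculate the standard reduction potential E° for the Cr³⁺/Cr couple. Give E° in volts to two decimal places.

-0.74 V

E°cell = −ΔG°/(nF) = −(-353.1×10³)/((6)(96485)) = +0.610 V.
Since Pb²⁺/Pb is the cathode and Cr³⁺/Cr the anode, E°cell = E°(Pb²⁺/Pb) − E°(Cr³⁺/Cr).
So E°(Cr³⁺/Cr) = E°(Pb²⁺/Pb) − E°cell = (-0.13) − (+0.610) = -0.74 V.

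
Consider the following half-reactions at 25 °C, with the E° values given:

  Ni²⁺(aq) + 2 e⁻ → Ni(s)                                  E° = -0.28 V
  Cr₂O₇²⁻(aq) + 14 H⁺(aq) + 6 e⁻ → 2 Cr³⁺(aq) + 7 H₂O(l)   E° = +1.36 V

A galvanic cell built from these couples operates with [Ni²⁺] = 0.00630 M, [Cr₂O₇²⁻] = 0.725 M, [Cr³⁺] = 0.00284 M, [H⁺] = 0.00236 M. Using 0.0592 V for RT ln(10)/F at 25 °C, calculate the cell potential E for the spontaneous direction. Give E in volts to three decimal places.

+1.391 V

Cr₂O₇²⁻/Cr³⁺ is the cathode (higher E°), Ni²⁺/Ni the anode: E°cell = +1.36 − (-0.28) = +1.64 V, n = 6.
Overall: Cr₂O₇²⁻(aq) + 14 H⁺(aq) + 3 Ni(s) → 2 Cr³⁺(aq) + 7 H₂O(l) + 3 Ni²⁺(aq)
Q = [Cr³⁺]^2·[Ni²⁺]^3 / ([Cr₂O₇²⁻]·[H⁺]^14); log Q = 25.224.
E = E° − (0.0592/n) log Q = +1.64 − (0.0592/6)(25.224) = +1.391 V.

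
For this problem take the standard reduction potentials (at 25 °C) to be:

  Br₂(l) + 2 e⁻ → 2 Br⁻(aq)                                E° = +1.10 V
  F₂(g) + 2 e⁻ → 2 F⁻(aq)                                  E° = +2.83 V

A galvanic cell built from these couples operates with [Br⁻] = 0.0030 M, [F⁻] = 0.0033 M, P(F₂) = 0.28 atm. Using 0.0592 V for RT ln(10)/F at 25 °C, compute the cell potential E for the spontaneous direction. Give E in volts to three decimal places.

+1.711 V

F₂/F⁻ is the cathode (higher E°), Br₂/Br⁻ the anode: E°cell = +2.83 − (+1.10) = +1.73 V, n = 2.
Overall: F₂(g) + 2 Br⁻(aq) → 2 F⁻(aq) + Br₂(l)
Q = [F⁻]^2 / (P(F₂)·[Br⁻]^2); log Q = 0.636.
E = E° − (0.0592/n) log Q = +1.73 − (0.0592/2)(0.636) = +1.711 V.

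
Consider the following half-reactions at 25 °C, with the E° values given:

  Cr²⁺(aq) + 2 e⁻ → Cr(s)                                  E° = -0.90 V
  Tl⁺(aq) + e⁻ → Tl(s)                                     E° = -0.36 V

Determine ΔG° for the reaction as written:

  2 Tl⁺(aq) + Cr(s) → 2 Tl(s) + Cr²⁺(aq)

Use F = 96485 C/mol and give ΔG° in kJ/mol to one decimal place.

-104.2 kJ/mol

As written, Tl⁺/Tl is reduced (cathode) and Cr²⁺/Cr is oxidised (anode), so E°cell = (-0.36) − (-0.90) = +0.54 V.
Balancing electrons gives n = 2.
ΔG° = −nFE° = −(2)(96485)(+0.54) = -104,204 J = -104.2 kJ/mol.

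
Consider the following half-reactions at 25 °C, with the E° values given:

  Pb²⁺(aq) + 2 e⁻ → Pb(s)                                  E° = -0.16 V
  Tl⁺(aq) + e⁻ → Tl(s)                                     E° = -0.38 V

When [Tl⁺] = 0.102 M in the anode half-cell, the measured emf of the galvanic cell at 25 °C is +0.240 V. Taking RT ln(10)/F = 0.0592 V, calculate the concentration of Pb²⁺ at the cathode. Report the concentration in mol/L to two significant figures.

0.049 M

Pb²⁺/Pb is the cathode, Tl⁺/Tl the anode: E°cell = +0.22 V, n = 2.
Overall reaction: Pb²⁺(aq) + 2 Tl(s) → Pb(s) + 2 Tl⁺(aq); Q = [Tl⁺]^2/[Pb²⁺]^1.
From E = E° − (0.0592/n) log Q: log Q = (E° − E)·n/0.0592 = (+0.22 − (+0.240))·2/0.0592 = -0.6757.
So 1·log[Pb²⁺] = 2·log(0.102) − log Q = -1.9828 − (-0.6757) = -1.3071; [Pb²⁺] = 10^(-1.3071) ≈ 0.049 M.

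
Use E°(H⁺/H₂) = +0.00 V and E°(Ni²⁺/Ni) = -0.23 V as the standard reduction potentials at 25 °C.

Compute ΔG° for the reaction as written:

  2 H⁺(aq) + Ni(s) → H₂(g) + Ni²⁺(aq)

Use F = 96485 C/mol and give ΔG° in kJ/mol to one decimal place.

-44.4 kJ/mol

As written, H⁺/H₂ is reduced (cathode) and Ni²⁺/Ni is oxidised (anode), so E°cell = (+0.00) − (-0.23) = +0.23 V.
Balancing electrons gives n = 2.
ΔG° = −nFE° = −(2)(96485)(+0.23) = -44,383 J = -44.4 kJ/mol.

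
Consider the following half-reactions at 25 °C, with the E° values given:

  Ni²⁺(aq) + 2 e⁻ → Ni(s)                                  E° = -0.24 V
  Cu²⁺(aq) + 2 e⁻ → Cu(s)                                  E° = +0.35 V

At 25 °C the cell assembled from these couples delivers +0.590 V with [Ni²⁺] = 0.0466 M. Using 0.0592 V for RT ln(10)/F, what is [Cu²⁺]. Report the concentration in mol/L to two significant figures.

0.047 M

Cu²⁺/Cu is the cathode, Ni²⁺/Ni the anode: E°cell = +0.59 V, n = 2.
Overall reaction: Cu²⁺(aq) + Ni(s) → Cu(s) + Ni²⁺(aq); Q = [Ni²⁺]^1/[Cu²⁺]^1.
From E = E° − (0.0592/n) log Q: log Q = (E° − E)·n/0.0592 = (+0.59 − (+0.590))·2/0.0592 = 0.0000.
So 1·log[Cu²⁺] = 1·log(0.0466) − log Q = -1.3316 − (0.0000) = -1.3316; [Cu²⁺] = 10^(-1.3316) ≈ 0.047 M.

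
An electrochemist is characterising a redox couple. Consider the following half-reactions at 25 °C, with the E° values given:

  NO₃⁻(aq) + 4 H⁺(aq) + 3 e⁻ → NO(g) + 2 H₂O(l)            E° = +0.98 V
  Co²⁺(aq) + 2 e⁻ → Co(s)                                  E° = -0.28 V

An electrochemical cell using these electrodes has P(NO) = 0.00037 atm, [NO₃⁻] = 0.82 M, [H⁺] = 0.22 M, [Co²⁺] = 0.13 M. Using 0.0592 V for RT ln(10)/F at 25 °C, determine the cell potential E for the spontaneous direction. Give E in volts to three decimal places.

NO₃⁻/NO is the cathode (higher E°), Co²⁺/Co the anode: E°cell = +0.98 − (-0.28) = +1.26 V, n = 6.
Overall: 2 NO₃⁻(aq) + 8 H⁺(aq) + 3 Co(s) → 2 NO(g) + 4 H₂O(l) + 3 Co²⁺(aq)
Q = P(NO)^2·[Co²⁺]^3 / ([NO₃⁻]^2·[H⁺]^8); log Q = -4.089.
E = E° − (0.0592/n) log Q = +1.26 − (0.0592/6)(-4.089) = +1.300 V.

+1.300 V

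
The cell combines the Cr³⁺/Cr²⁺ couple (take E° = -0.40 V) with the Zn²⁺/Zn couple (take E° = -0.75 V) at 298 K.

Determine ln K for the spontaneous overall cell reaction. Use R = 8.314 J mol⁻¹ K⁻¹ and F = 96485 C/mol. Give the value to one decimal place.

27.3

Cathode: Cr³⁺/Cr²⁺; anode: Zn²⁺/Zn. E°cell = (-0.40) − (-0.75) = +0.35 V, with n = 2.
ΔG° = −nFE° = −RT ln K, so ln K = nFE°/(RT) = (2)(96485)(+0.35) / ((8.314)(298)) = 27.260.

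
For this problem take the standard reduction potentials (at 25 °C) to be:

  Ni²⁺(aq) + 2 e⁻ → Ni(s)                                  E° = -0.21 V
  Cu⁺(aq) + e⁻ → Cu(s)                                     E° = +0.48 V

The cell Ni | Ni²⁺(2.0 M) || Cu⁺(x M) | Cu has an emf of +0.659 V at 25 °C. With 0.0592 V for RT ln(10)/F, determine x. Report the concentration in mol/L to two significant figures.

Cu⁺/Cu is the cathode, Ni²⁺/Ni the anode: E°cell = +0.69 V, n = 2.
Overall reaction: 2 Cu⁺(aq) + Ni(s) → 2 Cu(s) + Ni²⁺(aq); Q = [Ni²⁺]^1/[Cu⁺]^2.
From E = E° − (0.0592/n) log Q: log Q = (E° − E)·n/0.0592 = (+0.69 − (+0.659))·2/0.0592 = 1.0473.
So 2·log[Cu⁺] = 1·log(2) − log Q = 0.3010 − (1.0473) = -0.7463; log[Cu⁺] = -0.7463 / 2 = -0.3731; [Cu⁺] = 10^(-0.3731) ≈ 0.42 M.

0.42 M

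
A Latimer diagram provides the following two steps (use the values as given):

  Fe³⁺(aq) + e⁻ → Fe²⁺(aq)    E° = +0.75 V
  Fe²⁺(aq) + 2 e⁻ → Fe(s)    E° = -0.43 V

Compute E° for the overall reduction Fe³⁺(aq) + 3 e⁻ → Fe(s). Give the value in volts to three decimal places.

-0.037 V

Since ΔG° = −nFE° is additive over sequential reductions, n₃E°₃ = n₁E°₁ + n₂E°₂.
E°₃ = (1×+0.75 + 2×-0.43) / 3 = (-0.110) / 3 = -0.037 V.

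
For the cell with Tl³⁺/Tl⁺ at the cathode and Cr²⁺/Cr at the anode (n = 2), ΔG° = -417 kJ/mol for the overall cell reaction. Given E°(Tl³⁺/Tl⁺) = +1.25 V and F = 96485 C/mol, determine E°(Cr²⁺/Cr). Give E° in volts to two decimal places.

-0.91 V

E°cell = −ΔG°/(nF) = −(-417×10³)/((2)(96485)) = +2.161 V.
Since Tl³⁺/Tl⁺ is the cathode and Cr²⁺/Cr the anode, E°cell = E°(Tl³⁺/Tl⁺) − E°(Cr²⁺/Cr).
So E°(Cr²⁺/Cr) = E°(Tl³⁺/Tl⁺) − E°cell = (+1.25) − (+2.161) = -0.91 V.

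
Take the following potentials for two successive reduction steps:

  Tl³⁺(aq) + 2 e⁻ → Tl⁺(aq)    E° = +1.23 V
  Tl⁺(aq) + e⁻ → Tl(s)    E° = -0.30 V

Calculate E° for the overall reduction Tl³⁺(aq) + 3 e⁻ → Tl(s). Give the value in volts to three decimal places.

Since ΔG° = −nFE° is additive over sequential reductions, n₃E°₃ = n₁E°₁ + n₂E°₂.
E°₃ = (2×+1.23 + 1×-0.30) / 3 = (+2.160) / 3 = +0.720 V.
Simply averaging or adding the two E° values would be wrong; the electron-weighted sum is required.

+0.720 V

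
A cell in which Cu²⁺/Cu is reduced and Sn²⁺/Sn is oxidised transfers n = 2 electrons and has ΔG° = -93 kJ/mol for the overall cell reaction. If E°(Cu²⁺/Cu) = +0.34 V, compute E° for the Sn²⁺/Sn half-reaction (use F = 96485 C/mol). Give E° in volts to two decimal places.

-0.14 V

E°cell = −ΔG°/(nF) = −(-93×10³)/((2)(96485)) = +0.482 V.
Since Cu²⁺/Cu is the cathode and Sn²⁺/Sn the anode, E°cell = E°(Cu²⁺/Cu) − E°(Sn²⁺/Sn).
So E°(Sn²⁺/Sn) = E°(Cu²⁺/Cu) − E°cell = (+0.34) − (+0.482) = -0.14 V.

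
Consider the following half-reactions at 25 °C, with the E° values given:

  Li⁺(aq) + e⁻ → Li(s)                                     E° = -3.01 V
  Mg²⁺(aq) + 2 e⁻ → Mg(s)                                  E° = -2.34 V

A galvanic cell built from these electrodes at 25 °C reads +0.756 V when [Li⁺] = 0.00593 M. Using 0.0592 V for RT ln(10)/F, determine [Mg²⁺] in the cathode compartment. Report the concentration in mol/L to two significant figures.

Mg²⁺/Mg is the cathode, Li⁺/Li the anode: E°cell = +0.67 V, n = 2.
Overall reaction: Mg²⁺(aq) + 2 Li(s) → Mg(s) + 2 Li⁺(aq); Q = [Li⁺]^2/[Mg²⁺]^1.
From E = E° − (0.0592/n) log Q: log Q = (E° − E)·n/0.0592 = (+0.67 − (+0.756))·2/0.0592 = -2.9054.
So 1·log[Mg²⁺] = 2·log(0.00593) − log Q = -4.4539 − (-2.9054) = -1.5485; [Mg²⁺] = 10^(-1.5485) ≈ 0.028 M.

0.028 M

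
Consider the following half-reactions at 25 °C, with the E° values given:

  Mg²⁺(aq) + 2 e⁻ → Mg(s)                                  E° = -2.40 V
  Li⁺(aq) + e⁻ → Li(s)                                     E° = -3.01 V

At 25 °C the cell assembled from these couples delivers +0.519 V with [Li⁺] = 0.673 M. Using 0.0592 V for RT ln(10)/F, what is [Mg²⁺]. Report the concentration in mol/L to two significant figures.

Mg²⁺/Mg is the cathode, Li⁺/Li the anode: E°cell = +0.61 V, n = 2.
Overall reaction: Mg²⁺(aq) + 2 Li(s) → Mg(s) + 2 Li⁺(aq); Q = [Li⁺]^2/[Mg²⁺]^1.
From E = E° − (0.0592/n) log Q: log Q = (E° − E)·n/0.0592 = (+0.61 − (+0.519))·2/0.0592 = 3.0743.
So 1·log[Mg²⁺] = 2·log(0.673) − log Q = -0.3440 − (3.0743) = -3.4183; [Mg²⁺] = 10^(-3.4183) ≈ 0.00038 M.

0.00038 M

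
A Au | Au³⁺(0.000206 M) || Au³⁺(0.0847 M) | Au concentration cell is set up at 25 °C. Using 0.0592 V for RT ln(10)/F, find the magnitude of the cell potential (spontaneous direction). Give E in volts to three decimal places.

For a concentration cell E°cell = 0. The 0.0847 M side is the cathode (reduction is favoured where [Au³⁺] is higher).
With n = 3, E = −(0.0592/3) log([Au³⁺]ₐₙ/[Au³⁺]꜀ₐₜ) = −(0.0592/3) log(0.000206/0.0847) = −(0.0592/3)(-2.614) = +0.052 V.

+0.052 V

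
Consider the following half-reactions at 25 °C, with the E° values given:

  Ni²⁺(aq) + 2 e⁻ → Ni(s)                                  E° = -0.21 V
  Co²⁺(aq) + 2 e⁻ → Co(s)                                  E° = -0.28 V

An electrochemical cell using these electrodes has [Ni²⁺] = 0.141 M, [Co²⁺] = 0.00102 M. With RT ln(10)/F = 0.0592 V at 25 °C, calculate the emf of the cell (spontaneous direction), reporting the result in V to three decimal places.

Ni²⁺/Ni is the cathode (higher E°), Co²⁺/Co the anode: E°cell = -0.21 − (-0.28) = +0.07 V, n = 2.
Overall: Ni²⁺(aq) + Co(s) → Ni(s) + Co²⁺(aq)
Q = [Co²⁺] / ([Ni²⁺]); log Q = -2.141.
E = E° − (0.0592/n) log Q = +0.07 − (0.0592/2)(-2.141) = +0.133 V.

+0.133 V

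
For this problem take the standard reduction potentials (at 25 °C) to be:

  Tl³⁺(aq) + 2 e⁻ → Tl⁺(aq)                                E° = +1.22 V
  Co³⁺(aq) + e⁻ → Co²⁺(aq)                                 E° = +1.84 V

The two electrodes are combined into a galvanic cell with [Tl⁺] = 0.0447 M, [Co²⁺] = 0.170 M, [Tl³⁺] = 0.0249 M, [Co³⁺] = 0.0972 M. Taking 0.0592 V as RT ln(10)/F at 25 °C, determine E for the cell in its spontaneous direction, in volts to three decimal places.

+0.613 V

Co³⁺/Co²⁺ is the cathode (higher E°), Tl³⁺/Tl⁺ the anode: E°cell = +1.84 − (+1.22) = +0.62 V, n = 2.
Overall: 2 Co³⁺(aq) + Tl⁺(aq) → 2 Co²⁺(aq) + Tl³⁺(aq)
Q = [Co²⁺]^2·[Tl³⁺] / ([Co³⁺]^2·[Tl⁺]); log Q = 0.231.
E = E° − (0.0592/n) log Q = +0.62 − (0.0592/2)(0.231) = +0.613 V.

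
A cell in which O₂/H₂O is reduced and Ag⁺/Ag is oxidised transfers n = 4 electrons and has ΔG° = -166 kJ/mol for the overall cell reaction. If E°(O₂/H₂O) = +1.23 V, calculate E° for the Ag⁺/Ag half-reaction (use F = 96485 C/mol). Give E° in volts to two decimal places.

E°cell = −ΔG°/(nF) = −(-166×10³)/((4)(96485)) = +0.430 V.
Since O₂/H₂O is the cathode and Ag⁺/Ag the anode, E°cell = E°(O₂/H₂O) − E°(Ag⁺/Ag).
So E°(Ag⁺/Ag) = E°(O₂/H₂O) − E°cell = (+1.23) − (+0.430) = +0.80 V.

+0.80 V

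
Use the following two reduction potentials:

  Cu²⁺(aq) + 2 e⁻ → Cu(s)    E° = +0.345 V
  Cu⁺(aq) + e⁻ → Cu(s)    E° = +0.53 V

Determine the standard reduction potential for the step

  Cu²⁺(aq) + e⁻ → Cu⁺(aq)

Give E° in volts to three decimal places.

+0.160 V

Sequential free energies add, so n₃E°₃ = n₁E°₁ + n₂E°₂.
With n₃ = 2, and the known step contributing 1×(+0.53) V, the unknown satisfies 1·E° = 2×(+0.345) − 1×(+0.53) = +0.160.
E° = +0.160 / 1 = +0.160 V.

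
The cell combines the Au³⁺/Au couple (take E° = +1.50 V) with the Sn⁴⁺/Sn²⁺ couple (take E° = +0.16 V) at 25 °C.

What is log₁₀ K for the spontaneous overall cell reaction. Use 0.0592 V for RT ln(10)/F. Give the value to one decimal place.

135.8

Cathode: Au³⁺/Au; anode: Sn⁴⁺/Sn²⁺. E°cell = +1.34 V, n = 6.
log K = nE°cell / 0.0592 = (6)(+1.34) / 0.0592 = 135.8.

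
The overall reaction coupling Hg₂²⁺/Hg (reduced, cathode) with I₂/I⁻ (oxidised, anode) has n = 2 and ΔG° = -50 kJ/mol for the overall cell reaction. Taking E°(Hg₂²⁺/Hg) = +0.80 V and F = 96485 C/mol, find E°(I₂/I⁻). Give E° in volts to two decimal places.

E°cell = −ΔG°/(nF) = −(-50×10³)/((2)(96485)) = +0.259 V.
Since Hg₂²⁺/Hg is the cathode and I₂/I⁻ the anode, E°cell = E°(Hg₂²⁺/Hg) − E°(I₂/I⁻).
So E°(I₂/I⁻) = E°(Hg₂²⁺/Hg) − E°cell = (+0.80) − (+0.259) = +0.54 V.

+0.54 V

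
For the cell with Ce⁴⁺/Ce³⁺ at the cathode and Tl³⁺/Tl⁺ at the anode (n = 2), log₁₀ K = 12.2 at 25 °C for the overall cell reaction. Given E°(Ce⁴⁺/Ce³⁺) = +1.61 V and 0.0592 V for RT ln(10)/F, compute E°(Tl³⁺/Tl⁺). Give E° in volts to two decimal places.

+1.25 V

E°cell = (0.0592/n)·log K = (0.0592/2)(12.2) = +0.361 V.
Since Ce⁴⁺/Ce³⁺ is the cathode and Tl³⁺/Tl⁺ the anode, E°cell = E°(Ce⁴⁺/Ce³⁺) − E°(Tl³⁺/Tl⁺).
So E°(Tl³⁺/Tl⁺) = E°(Ce⁴⁺/Ce³⁺) − E°cell = (+1.61) − (+0.361) = +1.25 V.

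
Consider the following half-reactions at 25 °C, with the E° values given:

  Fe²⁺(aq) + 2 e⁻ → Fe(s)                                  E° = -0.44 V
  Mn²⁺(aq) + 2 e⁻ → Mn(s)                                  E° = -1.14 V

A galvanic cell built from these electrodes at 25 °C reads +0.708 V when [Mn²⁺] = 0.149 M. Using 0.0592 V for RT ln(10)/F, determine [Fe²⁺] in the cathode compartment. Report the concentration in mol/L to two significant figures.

Fe²⁺/Fe is the cathode, Mn²⁺/Mn the anode: E°cell = +0.70 V, n = 2.
Overall reaction: Fe²⁺(aq) + Mn(s) → Fe(s) + Mn²⁺(aq); Q = [Mn²⁺]^1/[Fe²⁺]^1.
From E = E° − (0.0592/n) log Q: log Q = (E° − E)·n/0.0592 = (+0.70 − (+0.708))·2/0.0592 = -0.2703.
So 1·log[Fe²⁺] = 1·log(0.149) − log Q = -0.8268 − (-0.2703) = -0.5565; [Fe²⁺] = 10^(-0.5565) ≈ 0.28 M.

0.28 M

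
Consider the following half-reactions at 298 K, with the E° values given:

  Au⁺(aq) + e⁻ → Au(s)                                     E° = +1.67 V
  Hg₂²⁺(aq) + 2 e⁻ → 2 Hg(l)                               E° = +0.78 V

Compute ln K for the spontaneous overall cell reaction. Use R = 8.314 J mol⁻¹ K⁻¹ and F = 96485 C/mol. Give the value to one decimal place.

Cathode: Au⁺/Au; anode: Hg₂²⁺/Hg. E°cell = (+1.67) − (+0.78) = +0.89 V, with n = 2.
ΔG° = −nFE° = −RT ln K, so ln K = nFE°/(RT) = (2)(96485)(+0.89) / ((8.314)(298)) = 69.319.

69.3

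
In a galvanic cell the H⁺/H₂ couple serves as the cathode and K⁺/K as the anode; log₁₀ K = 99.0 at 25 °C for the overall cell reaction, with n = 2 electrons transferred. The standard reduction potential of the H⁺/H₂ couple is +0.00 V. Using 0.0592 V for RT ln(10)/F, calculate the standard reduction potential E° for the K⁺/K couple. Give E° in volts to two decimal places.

-2.93 V

E°cell = (0.0592/n)·log K = (0.0592/2)(99.0) = +2.930 V.
Since H⁺/H₂ is the cathode and K⁺/K the anode, E°cell = E°(H⁺/H₂) − E°(K⁺/K).
So E°(K⁺/K) = E°(H⁺/H₂) − E°cell = (+0.00) − (+2.930) = -2.93 V.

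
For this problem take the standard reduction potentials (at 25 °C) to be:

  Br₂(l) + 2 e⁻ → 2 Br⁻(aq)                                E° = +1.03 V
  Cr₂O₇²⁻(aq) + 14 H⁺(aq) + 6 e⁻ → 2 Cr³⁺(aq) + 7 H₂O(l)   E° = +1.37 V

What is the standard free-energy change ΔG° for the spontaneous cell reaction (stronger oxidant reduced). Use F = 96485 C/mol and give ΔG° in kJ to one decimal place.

-196.8 kJ

Cr₂O₇²⁻/Cr³⁺ (E° = +1.37 V) is the cathode; Br₂/Br⁻ (E° = +1.03 V) is the anode, so E°cell = +0.34 V.
Balancing electrons gives n = 6 (lcm of 6 and 2).
ΔG° = −nFE° = −(6)(96485)(+0.34) = -196,829 J = -196.8 kJ.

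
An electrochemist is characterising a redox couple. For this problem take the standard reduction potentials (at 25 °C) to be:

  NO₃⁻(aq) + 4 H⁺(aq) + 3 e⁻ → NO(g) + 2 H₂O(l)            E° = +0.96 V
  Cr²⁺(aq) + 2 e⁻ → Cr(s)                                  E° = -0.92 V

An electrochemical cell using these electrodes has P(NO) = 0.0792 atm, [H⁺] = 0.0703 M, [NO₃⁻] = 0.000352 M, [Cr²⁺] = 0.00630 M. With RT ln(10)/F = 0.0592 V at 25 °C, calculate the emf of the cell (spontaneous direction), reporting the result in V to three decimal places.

NO₃⁻/NO is the cathode (higher E°), Cr²⁺/Cr the anode: E°cell = +0.96 − (-0.92) = +1.88 V, n = 6.
Overall: 2 NO₃⁻(aq) + 8 H⁺(aq) + 3 Cr(s) → 2 NO(g) + 4 H₂O(l) + 3 Cr²⁺(aq)
Q = P(NO)^2·[Cr²⁺]^3 / ([NO₃⁻]^2·[H⁺]^8); log Q = 7.327.
E = E° − (0.0592/n) log Q = +1.88 − (0.0592/6)(7.327) = +1.808 V.

+1.808 V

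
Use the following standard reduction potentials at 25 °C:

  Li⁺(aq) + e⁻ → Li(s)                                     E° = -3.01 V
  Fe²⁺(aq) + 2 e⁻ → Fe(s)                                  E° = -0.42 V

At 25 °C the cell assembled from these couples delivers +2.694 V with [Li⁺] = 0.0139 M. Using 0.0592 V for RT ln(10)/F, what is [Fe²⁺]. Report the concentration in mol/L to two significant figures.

Fe²⁺/Fe is the cathode, Li⁺/Li the anode: E°cell = +2.59 V, n = 2.
Overall reaction: Fe²⁺(aq) + 2 Li(s) → Fe(s) + 2 Li⁺(aq); Q = [Li⁺]^2/[Fe²⁺]^1.
From E = E° − (0.0592/n) log Q: log Q = (E° − E)·n/0.0592 = (+2.59 − (+2.694))·2/0.0592 = -3.5135.
So 1·log[Fe²⁺] = 2·log(0.0139) − log Q = -3.7140 − (-3.5135) = -0.2005; [Fe²⁺] = 10^(-0.2005) ≈ 0.63 M.

0.63 M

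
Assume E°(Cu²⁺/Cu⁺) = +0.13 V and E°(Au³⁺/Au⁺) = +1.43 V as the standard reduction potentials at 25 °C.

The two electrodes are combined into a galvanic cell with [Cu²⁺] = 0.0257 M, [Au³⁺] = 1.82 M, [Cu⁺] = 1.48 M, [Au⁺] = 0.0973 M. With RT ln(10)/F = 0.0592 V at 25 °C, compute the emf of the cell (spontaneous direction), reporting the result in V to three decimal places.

+1.442 V

Au³⁺/Au⁺ is the cathode (higher E°), Cu²⁺/Cu⁺ the anode: E°cell = +1.43 − (+0.13) = +1.30 V, n = 2.
Overall: Au³⁺(aq) + 2 Cu⁺(aq) → Au⁺(aq) + 2 Cu²⁺(aq)
Q = [Au⁺]·[Cu²⁺]^2 / ([Au³⁺]·[Cu⁺]^2); log Q = -4.793.
E = E° − (0.0592/n) log Q = +1.30 − (0.0592/2)(-4.793) = +1.442 V.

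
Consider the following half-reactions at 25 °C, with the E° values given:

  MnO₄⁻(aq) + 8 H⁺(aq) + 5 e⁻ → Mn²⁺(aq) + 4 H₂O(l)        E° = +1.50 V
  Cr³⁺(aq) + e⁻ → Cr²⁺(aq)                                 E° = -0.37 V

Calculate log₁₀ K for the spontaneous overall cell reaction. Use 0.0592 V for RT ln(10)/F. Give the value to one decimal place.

157.9

Cathode: MnO₄⁻/Mn²⁺; anode: Cr³⁺/Cr²⁺. E°cell = +1.87 V, n = 5.
log K = nE°cell / 0.0592 = (5)(+1.87) / 0.0592 = 157.9.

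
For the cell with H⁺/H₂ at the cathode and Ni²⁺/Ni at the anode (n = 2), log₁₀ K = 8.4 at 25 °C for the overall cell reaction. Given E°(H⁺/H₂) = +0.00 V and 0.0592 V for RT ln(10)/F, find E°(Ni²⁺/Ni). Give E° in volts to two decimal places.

-0.25 V

E°cell = (0.0592/n)·log K = (0.0592/2)(8.4) = +0.249 V.
Since H⁺/H₂ is the cathode and Ni²⁺/Ni the anode, E°cell = E°(H⁺/H₂) − E°(Ni²⁺/Ni).
So E°(Ni²⁺/Ni) = E°(H⁺/H₂) − E°cell = (+0.00) − (+0.249) = -0.25 V.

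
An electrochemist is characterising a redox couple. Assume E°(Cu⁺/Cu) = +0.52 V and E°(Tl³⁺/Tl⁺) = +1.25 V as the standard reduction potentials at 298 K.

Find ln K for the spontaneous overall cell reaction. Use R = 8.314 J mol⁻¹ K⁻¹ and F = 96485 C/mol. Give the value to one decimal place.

56.9

Cathode: Tl³⁺/Tl⁺; anode: Cu⁺/Cu. E°cell = (+1.25) − (+0.52) = +0.73 V, with n = 2.
ΔG° = −nFE° = −RT ln K, so ln K = nFE°/(RT) = (2)(96485)(+0.73) / ((8.314)(298)) = 56.857.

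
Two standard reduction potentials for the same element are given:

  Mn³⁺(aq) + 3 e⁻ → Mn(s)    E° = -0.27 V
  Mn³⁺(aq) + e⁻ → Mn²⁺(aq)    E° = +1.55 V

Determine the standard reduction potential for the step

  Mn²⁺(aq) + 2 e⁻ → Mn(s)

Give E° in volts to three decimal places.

Sequential free energies add, so n₃E°₃ = n₁E°₁ + n₂E°₂.
With n₃ = 3, and the known step contributing 1×(+1.55) V, the unknown satisfies 2·E° = 3×(-0.27) − 1×(+1.55) = -2.360.
E° = -2.360 / 2 = -1.180 V.

-1.180 V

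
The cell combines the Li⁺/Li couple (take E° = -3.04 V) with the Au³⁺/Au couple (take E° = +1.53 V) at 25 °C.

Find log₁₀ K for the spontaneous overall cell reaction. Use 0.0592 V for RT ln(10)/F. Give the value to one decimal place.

231.6

Cathode: Au³⁺/Au; anode: Li⁺/Li. E°cell = +4.57 V, n = 3.
log K = nE°cell / 0.0592 = (3)(+4.57) / 0.0592 = 231.6.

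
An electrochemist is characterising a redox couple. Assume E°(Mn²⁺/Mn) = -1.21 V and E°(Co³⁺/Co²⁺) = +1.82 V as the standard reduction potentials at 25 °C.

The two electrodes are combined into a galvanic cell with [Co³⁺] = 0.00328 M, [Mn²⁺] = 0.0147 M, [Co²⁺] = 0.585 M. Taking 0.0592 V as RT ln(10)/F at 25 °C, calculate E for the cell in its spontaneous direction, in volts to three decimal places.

Co³⁺/Co²⁺ is the cathode (higher E°), Mn²⁺/Mn the anode: E°cell = +1.82 − (-1.21) = +3.03 V, n = 2.
Overall: 2 Co³⁺(aq) + Mn(s) → 2 Co²⁺(aq) + Mn²⁺(aq)
Q = [Co²⁺]^2·[Mn²⁺] / ([Co³⁺]^2); log Q = 2.670.
E = E° − (0.0592/n) log Q = +3.03 − (0.0592/2)(2.670) = +2.951 V.

+2.951 V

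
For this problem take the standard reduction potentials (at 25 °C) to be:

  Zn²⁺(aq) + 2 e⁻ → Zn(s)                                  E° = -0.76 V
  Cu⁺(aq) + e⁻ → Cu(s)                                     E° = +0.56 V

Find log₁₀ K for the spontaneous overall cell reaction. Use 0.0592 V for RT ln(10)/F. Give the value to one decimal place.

44.6

Cathode: Cu⁺/Cu; anode: Zn²⁺/Zn. E°cell = +1.32 V, n = 2.
log K = nE°cell / 0.0592 = (2)(+1.32) / 0.0592 = 44.6.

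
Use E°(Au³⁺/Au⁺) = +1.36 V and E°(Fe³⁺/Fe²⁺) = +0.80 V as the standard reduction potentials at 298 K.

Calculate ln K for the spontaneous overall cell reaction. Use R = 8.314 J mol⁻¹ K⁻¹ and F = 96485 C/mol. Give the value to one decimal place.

43.6

Cathode: Au³⁺/Au⁺; anode: Fe³⁺/Fe²⁺. E°cell = (+1.36) − (+0.80) = +0.56 V, with n = 2.
ΔG° = −nFE° = −RT ln K, so ln K = nFE°/(RT) = (2)(96485)(+0.56) / ((8.314)(298)) = 43.617.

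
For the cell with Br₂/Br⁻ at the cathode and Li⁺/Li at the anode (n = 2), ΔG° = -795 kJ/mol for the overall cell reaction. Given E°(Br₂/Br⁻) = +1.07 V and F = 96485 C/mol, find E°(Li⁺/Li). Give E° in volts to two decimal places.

-3.05 V

E°cell = −ΔG°/(nF) = −(-795×10³)/((2)(96485)) = +4.120 V.
Since Br₂/Br⁻ is the cathode and Li⁺/Li the anode, E°cell = E°(Br₂/Br⁻) − E°(Li⁺/Li).
So E°(Li⁺/Li) = E°(Br₂/Br⁻) − E°cell = (+1.07) − (+4.120) = -3.05 V.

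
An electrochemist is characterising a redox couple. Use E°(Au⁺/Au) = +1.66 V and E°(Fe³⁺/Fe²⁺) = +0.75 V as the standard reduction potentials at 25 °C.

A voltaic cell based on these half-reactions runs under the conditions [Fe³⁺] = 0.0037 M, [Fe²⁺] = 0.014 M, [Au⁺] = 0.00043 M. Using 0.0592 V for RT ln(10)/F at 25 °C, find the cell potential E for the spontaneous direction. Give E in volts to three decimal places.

+0.745 V

Au⁺/Au is the cathode (higher E°), Fe³⁺/Fe²⁺ the anode: E°cell = +1.66 − (+0.75) = +0.91 V, n = 1.
Overall: Au⁺(aq) + Fe²⁺(aq) → Au(s) + Fe³⁺(aq)
Q = [Fe³⁺] / ([Au⁺]·[Fe²⁺]); log Q = 2.789.
E = E° − (0.0592/n) log Q = +0.91 − (0.0592/1)(2.789) = +0.745 V.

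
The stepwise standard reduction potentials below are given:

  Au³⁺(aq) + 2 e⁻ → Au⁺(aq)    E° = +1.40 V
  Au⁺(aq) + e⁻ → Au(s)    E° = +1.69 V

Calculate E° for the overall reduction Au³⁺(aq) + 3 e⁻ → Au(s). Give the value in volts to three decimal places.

Since ΔG° = −nFE° is additive over sequential reductions, n₃E°₃ = n₁E°₁ + n₂E°₂.
E°₃ = (2×+1.40 + 1×+1.69) / 3 = (+4.490) / 3 = +1.497 V.
E° values themselves are not directly additive — weighting by electron count is essential.

+1.497 V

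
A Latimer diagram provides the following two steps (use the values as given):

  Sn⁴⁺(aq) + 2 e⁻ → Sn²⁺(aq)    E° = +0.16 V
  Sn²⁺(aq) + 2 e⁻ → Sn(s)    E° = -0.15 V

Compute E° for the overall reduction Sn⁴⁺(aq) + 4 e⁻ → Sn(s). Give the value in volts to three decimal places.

+0.005 V

Since ΔG° = −nFE° is additive over sequential reductions, n₃E°₃ = n₁E°₁ + n₂E°₂.
E°₃ = (2×+0.16 + 2×-0.15) / 4 = (+0.020) / 4 = +0.005 V.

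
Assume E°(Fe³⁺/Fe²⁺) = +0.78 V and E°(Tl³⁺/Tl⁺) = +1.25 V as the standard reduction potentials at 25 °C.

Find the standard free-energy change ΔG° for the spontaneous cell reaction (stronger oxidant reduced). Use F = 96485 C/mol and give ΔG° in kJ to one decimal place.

Tl³⁺/Tl⁺ (E° = +1.25 V) is the cathode; Fe³⁺/Fe²⁺ (E° = +0.78 V) is the anode, so E°cell = +0.47 V.
Balancing electrons gives n = 2 (lcm of 2 and 1).
ΔG° = −nFE° = −(2)(96485)(+0.47) = -90,696 J = -90.7 kJ.

-90.7 kJ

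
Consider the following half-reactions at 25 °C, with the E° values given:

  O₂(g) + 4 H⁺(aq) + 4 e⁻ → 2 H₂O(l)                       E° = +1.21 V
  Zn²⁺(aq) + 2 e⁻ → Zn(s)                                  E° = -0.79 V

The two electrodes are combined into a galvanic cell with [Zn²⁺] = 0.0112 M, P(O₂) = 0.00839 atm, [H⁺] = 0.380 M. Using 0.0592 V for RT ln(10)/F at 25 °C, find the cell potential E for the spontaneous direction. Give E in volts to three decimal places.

+2.002 V

O₂/H₂O is the cathode (higher E°), Zn²⁺/Zn the anode: E°cell = +1.21 − (-0.79) = +2.00 V, n = 4.
Overall: O₂(g) + 4 H⁺(aq) + 2 Zn(s) → 2 H₂O(l) + 2 Zn²⁺(aq)
Q = [Zn²⁺]^2 / (P(O₂)·[H⁺]^4); log Q = -0.144.
E = E° − (0.0592/n) log Q = +2.00 − (0.0592/4)(-0.144) = +2.002 V.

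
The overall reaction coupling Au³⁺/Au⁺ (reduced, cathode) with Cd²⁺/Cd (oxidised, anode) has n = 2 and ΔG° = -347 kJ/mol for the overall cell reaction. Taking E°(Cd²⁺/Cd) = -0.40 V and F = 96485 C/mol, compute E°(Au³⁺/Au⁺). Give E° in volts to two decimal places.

+1.40 V

E°cell = −ΔG°/(nF) = −(-347×10³)/((2)(96485)) = +1.798 V.
Since Au³⁺/Au⁺ is the cathode and Cd²⁺/Cd the anode, E°cell = E°(Au³⁺/Au⁺) − E°(Cd²⁺/Cd).
So E°(Au³⁺/Au⁺) = E°cell + E°(Cd²⁺/Cd) = +1.798 + (-0.40) = +1.40 V.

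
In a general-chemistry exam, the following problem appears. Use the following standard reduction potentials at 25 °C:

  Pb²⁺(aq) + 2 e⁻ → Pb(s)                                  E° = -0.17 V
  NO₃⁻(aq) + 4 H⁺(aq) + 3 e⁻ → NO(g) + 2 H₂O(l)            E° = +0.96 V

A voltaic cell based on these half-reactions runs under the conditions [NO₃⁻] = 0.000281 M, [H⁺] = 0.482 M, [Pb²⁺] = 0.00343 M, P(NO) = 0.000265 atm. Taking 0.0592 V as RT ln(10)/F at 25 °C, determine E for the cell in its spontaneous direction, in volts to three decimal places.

+1.178 V

NO₃⁻/NO is the cathode (higher E°), Pb²⁺/Pb the anode: E°cell = +0.96 − (-0.17) = +1.13 V, n = 6.
Overall: 2 NO₃⁻(aq) + 8 H⁺(aq) + 3 Pb(s) → 2 NO(g) + 4 H₂O(l) + 3 Pb²⁺(aq)
Q = P(NO)^2·[Pb²⁺]^3 / ([NO₃⁻]^2·[H⁺]^8); log Q = -4.909.
E = E° − (0.0592/n) log Q = +1.13 − (0.0592/6)(-4.909) = +1.178 V.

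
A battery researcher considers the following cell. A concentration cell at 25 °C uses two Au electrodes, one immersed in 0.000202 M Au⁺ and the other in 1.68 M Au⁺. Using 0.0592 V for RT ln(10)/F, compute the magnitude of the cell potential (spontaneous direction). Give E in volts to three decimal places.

+0.232 V

For a concentration cell E°cell = 0. The 1.68 M side is the cathode (reduction is favoured where [Au⁺] is higher).
With n = 1, E = −(0.0592/1) log([Au⁺]ₐₙ/[Au⁺]꜀ₐₜ) = −(0.0592/1) log(0.000202/1.68) = −(0.0592/1)(-3.920) = +0.232 V.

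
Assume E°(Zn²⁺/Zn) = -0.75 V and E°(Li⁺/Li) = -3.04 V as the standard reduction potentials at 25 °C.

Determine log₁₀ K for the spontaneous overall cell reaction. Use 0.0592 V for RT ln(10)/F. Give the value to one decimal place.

Cathode: Zn²⁺/Zn; anode: Li⁺/Li. E°cell = +2.29 V, n = 2.
log K = nE°cell / 0.0592 = (2)(+2.29) / 0.0592 = 77.4.

77.4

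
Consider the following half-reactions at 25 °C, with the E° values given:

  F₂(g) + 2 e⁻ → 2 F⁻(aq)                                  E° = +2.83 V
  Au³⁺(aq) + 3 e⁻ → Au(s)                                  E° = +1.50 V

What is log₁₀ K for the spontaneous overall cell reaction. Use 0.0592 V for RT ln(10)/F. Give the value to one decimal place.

134.8

Cathode: F₂/F⁻; anode: Au³⁺/Au. E°cell = +1.33 V, n = 6.
log K = nE°cell / 0.0592 = (6)(+1.33) / 0.0592 = 134.8.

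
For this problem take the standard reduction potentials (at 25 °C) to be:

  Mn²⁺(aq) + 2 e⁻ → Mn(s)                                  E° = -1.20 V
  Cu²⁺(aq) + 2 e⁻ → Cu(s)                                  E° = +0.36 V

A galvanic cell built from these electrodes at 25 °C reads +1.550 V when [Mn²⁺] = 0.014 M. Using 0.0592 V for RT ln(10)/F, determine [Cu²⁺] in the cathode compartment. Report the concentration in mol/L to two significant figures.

Cu²⁺/Cu is the cathode, Mn²⁺/Mn the anode: E°cell = +1.56 V, n = 2.
Overall reaction: Cu²⁺(aq) + Mn(s) → Cu(s) + Mn²⁺(aq); Q = [Mn²⁺]^1/[Cu²⁺]^1.
From E = E° − (0.0592/n) log Q: log Q = (E° − E)·n/0.0592 = (+1.56 − (+1.550))·2/0.0592 = 0.3378.
So 1·log[Cu²⁺] = 1·log(0.014) − log Q = -1.8539 − (0.3378) = -2.1917; [Cu²⁺] = 10^(-2.1917) ≈ 0.0064 M.

0.0064 M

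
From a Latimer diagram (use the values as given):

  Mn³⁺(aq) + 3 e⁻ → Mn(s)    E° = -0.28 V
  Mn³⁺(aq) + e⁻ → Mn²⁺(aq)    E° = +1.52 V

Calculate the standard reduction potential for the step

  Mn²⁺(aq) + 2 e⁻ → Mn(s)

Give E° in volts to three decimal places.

Sequential free energies add, so n₃E°₃ = n₁E°₁ + n₂E°₂.
With n₃ = 3, and the known step contributing 1×(+1.52) V, the unknown satisfies 2·E° = 3×(-0.28) − 1×(+1.52) = -2.360.
E° = -2.360 / 2 = -1.180 V.

-1.180 V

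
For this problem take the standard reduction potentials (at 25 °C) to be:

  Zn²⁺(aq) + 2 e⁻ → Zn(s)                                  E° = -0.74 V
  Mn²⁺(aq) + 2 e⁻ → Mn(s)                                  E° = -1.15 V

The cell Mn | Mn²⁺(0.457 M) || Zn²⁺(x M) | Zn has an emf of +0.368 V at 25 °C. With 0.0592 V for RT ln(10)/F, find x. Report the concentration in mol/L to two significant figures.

Zn²⁺/Zn is the cathode, Mn²⁺/Mn the anode: E°cell = +0.41 V, n = 2.
Overall reaction: Zn²⁺(aq) + Mn(s) → Zn(s) + Mn²⁺(aq); Q = [Mn²⁺]^1/[Zn²⁺]^1.
From E = E° − (0.0592/n) log Q: log Q = (E° − E)·n/0.0592 = (+0.41 − (+0.368))·2/0.0592 = 1.4189.
So 1·log[Zn²⁺] = 1·log(0.457) − log Q = -0.3401 − (1.4189) = -1.7590; [Zn²⁺] = 10^(-1.7590) ≈ 0.017 M.

0.017 M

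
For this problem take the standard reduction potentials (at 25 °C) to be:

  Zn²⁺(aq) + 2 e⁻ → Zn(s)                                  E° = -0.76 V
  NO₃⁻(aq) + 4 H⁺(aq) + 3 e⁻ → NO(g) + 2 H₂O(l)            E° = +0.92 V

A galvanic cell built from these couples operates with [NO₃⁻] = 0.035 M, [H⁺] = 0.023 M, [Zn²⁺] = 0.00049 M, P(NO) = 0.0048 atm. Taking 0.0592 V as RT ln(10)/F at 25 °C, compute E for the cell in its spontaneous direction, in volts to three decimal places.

+1.666 V

NO₃⁻/NO is the cathode (higher E°), Zn²⁺/Zn the anode: E°cell = +0.92 − (-0.76) = +1.68 V, n = 6.
Overall: 2 NO₃⁻(aq) + 8 H⁺(aq) + 3 Zn(s) → 2 NO(g) + 4 H₂O(l) + 3 Zn²⁺(aq)
Q = P(NO)^2·[Zn²⁺]^3 / ([NO₃⁻]^2·[H⁺]^8); log Q = 1.451.
E = E° − (0.0592/n) log Q = +1.68 − (0.0592/6)(1.451) = +1.666 V.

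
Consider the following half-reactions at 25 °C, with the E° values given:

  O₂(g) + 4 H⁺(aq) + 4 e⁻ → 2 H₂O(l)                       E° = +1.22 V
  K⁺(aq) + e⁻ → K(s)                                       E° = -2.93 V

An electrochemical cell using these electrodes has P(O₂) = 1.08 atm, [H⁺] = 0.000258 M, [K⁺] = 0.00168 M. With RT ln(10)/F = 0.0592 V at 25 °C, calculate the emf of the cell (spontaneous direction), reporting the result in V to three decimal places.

+4.102 V

O₂/H₂O is the cathode (higher E°), K⁺/K the anode: E°cell = +1.22 − (-2.93) = +4.15 V, n = 4.
Overall: O₂(g) + 4 H⁺(aq) + 4 K(s) → 2 H₂O(l) + 4 K⁺(aq)
Q = [K⁺]^4 / (P(O₂)·[H⁺]^4); log Q = 3.221.
E = E° − (0.0592/n) log Q = +4.15 − (0.0592/4)(3.221) = +4.102 V.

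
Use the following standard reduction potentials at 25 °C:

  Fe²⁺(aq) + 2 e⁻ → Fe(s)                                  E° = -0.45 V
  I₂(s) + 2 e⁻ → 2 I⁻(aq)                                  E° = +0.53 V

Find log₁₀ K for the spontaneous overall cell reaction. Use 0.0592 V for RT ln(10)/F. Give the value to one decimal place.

Cathode: I₂/I⁻; anode: Fe²⁺/Fe. E°cell = +0.98 V, n = 2.
log K = nE°cell / 0.0592 = (2)(+0.98) / 0.0592 = 33.1.

33.1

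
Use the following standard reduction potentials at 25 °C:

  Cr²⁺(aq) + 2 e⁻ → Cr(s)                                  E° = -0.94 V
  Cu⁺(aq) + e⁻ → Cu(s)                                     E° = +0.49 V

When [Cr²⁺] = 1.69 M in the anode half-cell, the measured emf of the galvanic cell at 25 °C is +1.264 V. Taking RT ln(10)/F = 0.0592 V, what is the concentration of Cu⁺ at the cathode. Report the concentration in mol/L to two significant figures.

0.0020 M

Cu⁺/Cu is the cathode, Cr²⁺/Cr the anode: E°cell = +1.43 V, n = 2.
Overall reaction: 2 Cu⁺(aq) + Cr(s) → 2 Cu(s) + Cr²⁺(aq); Q = [Cr²⁺]^1/[Cu⁺]^2.
From E = E° − (0.0592/n) log Q: log Q = (E° − E)·n/0.0592 = (+1.43 − (+1.264))·2/0.0592 = 5.6081.
So 2·log[Cu⁺] = 1·log(1.69) − log Q = 0.2279 − (5.6081) = -5.3802; log[Cu⁺] = -5.3802 / 2 = -2.6901; [Cu⁺] = 10^(-2.6901) ≈ 0.0020 M.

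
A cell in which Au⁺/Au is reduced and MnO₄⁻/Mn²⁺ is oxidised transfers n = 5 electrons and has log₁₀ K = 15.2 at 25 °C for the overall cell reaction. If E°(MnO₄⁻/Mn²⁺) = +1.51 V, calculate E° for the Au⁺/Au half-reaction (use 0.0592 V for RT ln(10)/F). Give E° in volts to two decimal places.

+1.69 V

E°cell = (0.0592/n)·log K = (0.0592/5)(15.2) = +0.180 V.
Since Au⁺/Au is the cathode and MnO₄⁻/Mn²⁺ the anode, E°cell = E°(Au⁺/Au) − E°(MnO₄⁻/Mn²⁺).
So E°(Au⁺/Au) = E°cell + E°(MnO₄⁻/Mn²⁺) = +0.180 + (+1.51) = +1.69 V.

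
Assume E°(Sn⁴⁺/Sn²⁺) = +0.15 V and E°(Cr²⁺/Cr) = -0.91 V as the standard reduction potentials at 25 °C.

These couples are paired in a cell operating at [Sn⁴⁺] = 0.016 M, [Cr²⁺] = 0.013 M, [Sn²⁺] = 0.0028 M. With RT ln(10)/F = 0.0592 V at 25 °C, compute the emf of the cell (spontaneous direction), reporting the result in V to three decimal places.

+1.138 V

Sn⁴⁺/Sn²⁺ is the cathode (higher E°), Cr²⁺/Cr the anode: E°cell = +0.15 − (-0.91) = +1.06 V, n = 2.
Overall: Sn⁴⁺(aq) + Cr(s) → Sn²⁺(aq) + Cr²⁺(aq)
Q = [Sn²⁺]·[Cr²⁺] / ([Sn⁴⁺]); log Q = -2.643.
E = E° − (0.0592/n) log Q = +1.06 − (0.0592/2)(-2.643) = +1.138 V.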